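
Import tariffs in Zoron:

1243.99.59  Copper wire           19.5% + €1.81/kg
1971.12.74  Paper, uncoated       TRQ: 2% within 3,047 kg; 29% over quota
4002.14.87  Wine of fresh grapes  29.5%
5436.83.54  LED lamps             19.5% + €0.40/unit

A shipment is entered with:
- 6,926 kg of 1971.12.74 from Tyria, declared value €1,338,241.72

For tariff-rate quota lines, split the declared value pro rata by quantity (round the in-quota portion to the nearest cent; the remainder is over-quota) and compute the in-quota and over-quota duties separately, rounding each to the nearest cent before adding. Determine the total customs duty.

Line 1 (1971.12.74, Tyria, 6,926 kg, €1,338,241.72):
Code 1971.12.74 is under a tariff-rate quota (threshold 3,047 kg). In-quota: 3,047 kg at 2%; over-quota: 3,879 kg at 29%.
Pro-rata value split: in-quota = €1,338,241.72 × 3,047/6,926 = €588,741.34; over-quota = €1,338,241.72 − €588,741.34 = €749,500.38.
In-quota duty = €588,741.34 × 2% = €11,774.83. Over-quota duty = €749,500.38 × 29% = €217,355.11.
Line duty = €11,774.83 + €217,355.11 = €229,129.94.

€229,129.94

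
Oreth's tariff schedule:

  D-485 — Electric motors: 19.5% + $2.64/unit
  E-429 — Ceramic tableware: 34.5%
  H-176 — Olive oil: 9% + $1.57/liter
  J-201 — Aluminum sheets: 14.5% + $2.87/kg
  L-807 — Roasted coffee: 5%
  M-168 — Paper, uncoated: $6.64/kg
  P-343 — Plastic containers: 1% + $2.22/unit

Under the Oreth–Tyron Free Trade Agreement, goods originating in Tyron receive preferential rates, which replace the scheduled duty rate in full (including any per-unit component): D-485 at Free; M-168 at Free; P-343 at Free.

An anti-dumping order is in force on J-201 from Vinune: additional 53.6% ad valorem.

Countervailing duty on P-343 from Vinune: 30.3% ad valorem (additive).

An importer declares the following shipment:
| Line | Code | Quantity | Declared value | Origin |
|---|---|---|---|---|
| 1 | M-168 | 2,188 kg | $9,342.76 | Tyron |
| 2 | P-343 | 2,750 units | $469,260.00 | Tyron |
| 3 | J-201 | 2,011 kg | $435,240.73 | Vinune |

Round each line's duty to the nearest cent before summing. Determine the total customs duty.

Line 1 (M-168, Tyron, 2,188 kg, $9,342.76):
Base rate for M-168 is $6.64/kg.
Origin Tyron qualifies under the Oreth–Tyron agreement and M-168 is covered: preferential rate Free applies instead.
Duty = $9,342.76 × 0% = $0.00.
Line 2 (P-343, Tyron, 2,750 units, $469,260.00):
Base rate for P-343 is 1% + $2.22/unit.
Origin Tyron qualifies under the Oreth–Tyron agreement and P-343 is covered: preferential rate Free applies instead.
The additional-duty order on P-343 targets Vinune, not Tyron; it does not apply.
Duty = $469,260.00 × 0% = $0.00.
Line 3 (J-201, Vinune, 2,011 kg, $435,240.73):
Base rate for J-201 is 14.5% + $2.87/kg.
Additional duty on J-201 from Vinune: +53.6%. Applied ad valorem rate: 14.5% + 53.6% = 68.1%.
Duty = $435,240.73 × 68.1% + 2,011 × $2.87 = $302,170.51.
Total = $0.00 + $0.00 + $302,170.51 = $302,170.51.

$302,170.51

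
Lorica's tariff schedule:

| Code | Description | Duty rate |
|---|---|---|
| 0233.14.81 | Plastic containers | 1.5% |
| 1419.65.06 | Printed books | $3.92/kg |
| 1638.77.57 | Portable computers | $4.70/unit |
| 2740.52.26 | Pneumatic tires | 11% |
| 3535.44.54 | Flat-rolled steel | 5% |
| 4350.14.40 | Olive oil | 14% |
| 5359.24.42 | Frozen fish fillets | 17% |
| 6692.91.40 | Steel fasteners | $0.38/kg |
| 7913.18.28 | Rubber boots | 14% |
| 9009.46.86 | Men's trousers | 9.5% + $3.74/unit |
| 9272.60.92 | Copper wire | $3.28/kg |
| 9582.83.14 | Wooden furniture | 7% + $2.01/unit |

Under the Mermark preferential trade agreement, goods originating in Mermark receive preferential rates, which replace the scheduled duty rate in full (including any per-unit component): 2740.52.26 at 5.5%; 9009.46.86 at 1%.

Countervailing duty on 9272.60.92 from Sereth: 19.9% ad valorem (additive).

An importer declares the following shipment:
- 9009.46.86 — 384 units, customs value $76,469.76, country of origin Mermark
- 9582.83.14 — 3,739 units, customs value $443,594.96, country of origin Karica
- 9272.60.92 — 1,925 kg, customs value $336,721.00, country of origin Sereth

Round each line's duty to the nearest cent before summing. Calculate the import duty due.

$112,653.22

Line 1 (9009.46.86, Mermark, 384 units, $76,469.76):
Base rate for 9009.46.86 is 9.5% + $3.74/unit.
Origin Mermark qualifies under the Lorica–Mermark agreement and 9009.46.86 is covered: preferential rate 1% applies instead.
Duty = $76,469.76 × 1% = $764.70.
Line 2 (9582.83.14, Karica, 3,739 units, $443,594.96):
Base rate for 9582.83.14 is 7% + $2.01/unit.
Duty = $443,594.96 × 7% + 3,739 × $2.01 = $38,567.04.
Line 3 (9272.60.92, Sereth, 1,925 kg, $336,721.00):
Base rate for 9272.60.92 is $3.28/kg.
Additional duty on 9272.60.92 from Sereth: +19.9% ad valorem. Applied ad valorem rate = 19.9%.
Duty = $336,721.00 × 19.9% + 1,925 × $3.28 = $73,321.48.
Total = $764.70 + $38,567.04 + $73,321.48 = $112,653.22.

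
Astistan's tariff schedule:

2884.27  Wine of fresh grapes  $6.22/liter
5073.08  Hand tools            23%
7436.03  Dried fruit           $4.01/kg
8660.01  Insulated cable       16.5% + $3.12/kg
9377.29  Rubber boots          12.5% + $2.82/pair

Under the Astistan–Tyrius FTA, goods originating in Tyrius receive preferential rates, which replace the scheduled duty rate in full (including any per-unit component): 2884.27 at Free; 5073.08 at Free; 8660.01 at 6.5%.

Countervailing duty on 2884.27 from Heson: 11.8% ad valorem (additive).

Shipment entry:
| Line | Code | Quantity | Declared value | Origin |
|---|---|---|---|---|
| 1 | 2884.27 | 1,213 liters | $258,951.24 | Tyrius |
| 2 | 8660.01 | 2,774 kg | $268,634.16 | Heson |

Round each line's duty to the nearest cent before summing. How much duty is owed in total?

Line 1 (2884.27, Tyrius, 1,213 liters, $258,951.24):
Base rate for 2884.27 is $6.22/liter.
Origin Tyrius qualifies under the Astistan–Tyrius agreement and 2884.27 is covered: preferential rate Free applies instead.
The additional-duty order on 2884.27 targets Heson, not Tyrius; it does not apply.
Duty = $258,951.24 × 0% = $0.00.
Line 2 (8660.01, Heson, 2,774 kg, $268,634.16):
Base rate for 8660.01 is 16.5% + $3.12/kg.
8660.01 has an FTA preferential rate, but origin Heson is not Tyrius; base rate stands.
Duty = $268,634.16 × 16.5% + 2,774 × $3.12 = $52,979.52.
Total = $0.00 + $52,979.52 = $52,979.52.

$52,979.52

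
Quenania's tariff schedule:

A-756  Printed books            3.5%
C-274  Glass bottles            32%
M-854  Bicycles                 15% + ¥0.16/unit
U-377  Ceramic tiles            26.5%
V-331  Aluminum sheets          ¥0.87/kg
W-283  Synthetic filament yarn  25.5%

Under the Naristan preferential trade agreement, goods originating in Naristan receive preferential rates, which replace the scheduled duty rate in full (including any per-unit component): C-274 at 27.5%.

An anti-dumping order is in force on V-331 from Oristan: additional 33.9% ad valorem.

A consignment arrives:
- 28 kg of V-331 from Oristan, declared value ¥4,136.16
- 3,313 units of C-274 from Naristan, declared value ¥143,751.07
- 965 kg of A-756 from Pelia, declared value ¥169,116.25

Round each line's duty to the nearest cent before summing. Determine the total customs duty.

¥46,877.13

Line 1 (V-331, Oristan, 28 kg, ¥4,136.16):
Base rate for V-331 is ¥0.87/kg.
Additional duty on V-331 from Oristan: +33.9% ad valorem. Applied ad valorem rate = 33.9%.
Duty = ¥4,136.16 × 33.9% + 28 × ¥0.87 = ¥1,426.52.
Line 2 (C-274, Naristan, 3,313 units, ¥143,751.07):
Base rate for C-274 is 32%.
Origin Naristan qualifies under the Quenania–Naristan agreement and C-274 is covered: preferential rate 27.5% applies instead.
Duty = ¥143,751.07 × 27.5% = ¥39,531.54.
Line 3 (A-756, Pelia, 965 kg, ¥169,116.25):
Base rate for A-756 is 3.5%.
Duty = ¥169,116.25 × 3.5% = ¥5,919.07.
Total = ¥1,426.52 + ¥39,531.54 + ¥5,919.07 = ¥46,877.13.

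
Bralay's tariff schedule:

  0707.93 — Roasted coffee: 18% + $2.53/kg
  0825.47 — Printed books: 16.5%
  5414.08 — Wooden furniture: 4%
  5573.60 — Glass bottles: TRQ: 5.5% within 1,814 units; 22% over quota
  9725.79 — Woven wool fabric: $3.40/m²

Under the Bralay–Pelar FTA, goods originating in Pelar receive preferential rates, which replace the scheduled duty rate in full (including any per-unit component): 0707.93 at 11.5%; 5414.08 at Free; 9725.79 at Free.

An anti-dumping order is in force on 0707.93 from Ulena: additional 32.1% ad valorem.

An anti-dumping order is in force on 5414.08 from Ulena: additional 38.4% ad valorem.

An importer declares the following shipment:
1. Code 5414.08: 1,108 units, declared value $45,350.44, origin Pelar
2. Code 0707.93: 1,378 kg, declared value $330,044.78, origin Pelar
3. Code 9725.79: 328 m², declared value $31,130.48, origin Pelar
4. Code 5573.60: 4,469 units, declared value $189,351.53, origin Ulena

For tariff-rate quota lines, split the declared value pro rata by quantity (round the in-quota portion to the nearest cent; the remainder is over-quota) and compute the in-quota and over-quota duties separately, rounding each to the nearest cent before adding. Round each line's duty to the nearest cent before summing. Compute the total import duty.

$66,930.72

Line 1 (5414.08, Pelar, 1,108 units, $45,350.44):
Base rate for 5414.08 is 4%.
Origin Pelar qualifies under the Bralay–Pelar agreement and 5414.08 is covered: preferential rate Free applies instead.
The additional-duty order on 5414.08 targets Ulena, not Pelar; it does not apply.
Duty = $45,350.44 × 0% = $0.00.
Line 2 (0707.93, Pelar, 1,378 kg, $330,044.78):
Base rate for 0707.93 is 18% + $2.53/kg.
Origin Pelar qualifies under the Bralay–Pelar agreement and 0707.93 is covered: preferential rate 11.5% applies instead.
The additional-duty order on 0707.93 targets Ulena, not Pelar; it does not apply.
Duty = $330,044.78 × 11.5% = $37,955.15.
Line 3 (9725.79, Pelar, 328 m², $31,130.48):
Base rate for 9725.79 is $3.40/m².
Origin Pelar qualifies under the Bralay–Pelar agreement and 9725.79 is covered: preferential rate Free applies instead.
Duty = $31,130.48 × 0% = $0.00.
Line 4 (5573.60, Ulena, 4,469 units, $189,351.53):
Code 5573.60 is under a tariff-rate quota (threshold 1,814 units). In-quota: 1,814 units at 5.5%; over-quota: 2,655 units at 22%.
Pro-rata value split: in-quota = $189,351.53 × 1,814/4,469 = $76,859.18; over-quota = $189,351.53 − $76,859.18 = $112,492.35.
In-quota duty = $76,859.18 × 5.5% = $4,227.25. Over-quota duty = $112,492.35 × 22% = $24,748.32.
Line duty = $4,227.25 + $24,748.32 = $28,975.57.
Total = $0.00 + $37,955.15 + $0.00 + $28,975.57 = $66,930.72.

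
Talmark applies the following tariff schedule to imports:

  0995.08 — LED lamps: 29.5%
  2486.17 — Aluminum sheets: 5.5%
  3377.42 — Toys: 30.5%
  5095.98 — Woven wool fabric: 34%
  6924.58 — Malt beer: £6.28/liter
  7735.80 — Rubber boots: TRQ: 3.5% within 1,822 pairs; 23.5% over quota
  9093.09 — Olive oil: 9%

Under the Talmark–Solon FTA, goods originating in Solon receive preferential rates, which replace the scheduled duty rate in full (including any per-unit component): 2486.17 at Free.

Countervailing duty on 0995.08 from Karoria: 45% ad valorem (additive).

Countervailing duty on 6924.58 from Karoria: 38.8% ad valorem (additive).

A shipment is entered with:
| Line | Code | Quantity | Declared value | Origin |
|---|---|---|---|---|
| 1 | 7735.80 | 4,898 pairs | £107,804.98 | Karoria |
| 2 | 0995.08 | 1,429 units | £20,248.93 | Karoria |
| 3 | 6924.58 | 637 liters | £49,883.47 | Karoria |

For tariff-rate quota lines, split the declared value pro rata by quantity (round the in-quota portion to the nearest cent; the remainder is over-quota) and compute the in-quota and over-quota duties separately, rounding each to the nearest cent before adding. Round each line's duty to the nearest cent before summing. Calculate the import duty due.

£55,754.33

Line 1 (7735.80, Karoria, 4,898 pairs, £107,804.98):
Code 7735.80 is under a tariff-rate quota (threshold 1,822 pairs). In-quota: 1,822 pairs at 3.5%; over-quota: 3,076 pairs at 23.5%.
Pro-rata value split: in-quota = £107,804.98 × 1,822/4,898 = £40,102.22; over-quota = £107,804.98 − £40,102.22 = £67,702.76.
In-quota duty = £40,102.22 × 3.5% = £1,403.58. Over-quota duty = £67,702.76 × 23.5% = £15,910.15.
Line duty = £1,403.58 + £15,910.15 = £17,313.73.
Line 2 (0995.08, Karoria, 1,429 units, £20,248.93):
Base rate for 0995.08 is 29.5%.
Additional duty on 0995.08 from Karoria: +45%. Applied ad valorem rate: 29.5% + 45% = 74.5%.
Duty = £20,248.93 × 74.5% = £15,085.45.
Line 3 (6924.58, Karoria, 637 liters, £49,883.47):
Base rate for 6924.58 is £6.28/liter.
Additional duty on 6924.58 from Karoria: +38.8% ad valorem. Applied ad valorem rate = 38.8%.
Duty = £49,883.47 × 38.8% + 637 × £6.28 = £23,355.15.
Total = £17,313.73 + £15,085.45 + £23,355.15 = £55,754.33.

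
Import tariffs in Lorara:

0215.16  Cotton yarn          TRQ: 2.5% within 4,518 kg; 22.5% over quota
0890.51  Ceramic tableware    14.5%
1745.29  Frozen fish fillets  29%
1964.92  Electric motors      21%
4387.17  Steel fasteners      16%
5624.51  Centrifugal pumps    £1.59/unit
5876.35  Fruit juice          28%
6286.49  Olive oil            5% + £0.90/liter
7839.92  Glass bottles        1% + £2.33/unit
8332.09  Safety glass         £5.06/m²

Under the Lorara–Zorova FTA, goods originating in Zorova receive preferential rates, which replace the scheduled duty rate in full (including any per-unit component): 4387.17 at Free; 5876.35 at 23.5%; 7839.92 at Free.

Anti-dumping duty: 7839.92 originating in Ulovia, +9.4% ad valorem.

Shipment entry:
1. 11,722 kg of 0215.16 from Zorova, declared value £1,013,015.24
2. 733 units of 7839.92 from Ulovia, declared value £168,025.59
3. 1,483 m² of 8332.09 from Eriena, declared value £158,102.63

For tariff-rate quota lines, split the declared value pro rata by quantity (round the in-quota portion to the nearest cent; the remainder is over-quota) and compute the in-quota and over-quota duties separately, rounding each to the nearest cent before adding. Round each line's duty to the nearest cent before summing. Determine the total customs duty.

£176,525.85

Line 1 (0215.16, Zorova, 11,722 kg, £1,013,015.24):
Code 0215.16 is under a tariff-rate quota (threshold 4,518 kg). In-quota: 4,518 kg at 2.5%; over-quota: 7,204 kg at 22.5%.
Pro-rata value split: in-quota = £1,013,015.24 × 4,518/11,722 = £390,445.56; over-quota = £1,013,015.24 − £390,445.56 = £622,569.68.
In-quota duty = £390,445.56 × 2.5% = £9,761.14. Over-quota duty = £622,569.68 × 22.5% = £140,078.18.
Line duty = £9,761.14 + £140,078.18 = £149,839.32.
Line 2 (7839.92, Ulovia, 733 units, £168,025.59):
Base rate for 7839.92 is 1% + £2.33/unit.
7839.92 has an FTA preferential rate, but origin Ulovia is not Zorova; base rate stands.
Additional duty on 7839.92 from Ulovia: +9.4%. Applied ad valorem rate: 1% + 9.4% = 10.4%.
Duty = £168,025.59 × 10.4% + 733 × £2.33 = £19,182.55.
Line 3 (8332.09, Eriena, 1,483 m², £158,102.63):
Base rate for 8332.09 is £5.06/m².
Duty = 1,483 × £5.06 = £7,503.98.
Total = £149,839.32 + £19,182.55 + £7,503.98 = £176,525.85.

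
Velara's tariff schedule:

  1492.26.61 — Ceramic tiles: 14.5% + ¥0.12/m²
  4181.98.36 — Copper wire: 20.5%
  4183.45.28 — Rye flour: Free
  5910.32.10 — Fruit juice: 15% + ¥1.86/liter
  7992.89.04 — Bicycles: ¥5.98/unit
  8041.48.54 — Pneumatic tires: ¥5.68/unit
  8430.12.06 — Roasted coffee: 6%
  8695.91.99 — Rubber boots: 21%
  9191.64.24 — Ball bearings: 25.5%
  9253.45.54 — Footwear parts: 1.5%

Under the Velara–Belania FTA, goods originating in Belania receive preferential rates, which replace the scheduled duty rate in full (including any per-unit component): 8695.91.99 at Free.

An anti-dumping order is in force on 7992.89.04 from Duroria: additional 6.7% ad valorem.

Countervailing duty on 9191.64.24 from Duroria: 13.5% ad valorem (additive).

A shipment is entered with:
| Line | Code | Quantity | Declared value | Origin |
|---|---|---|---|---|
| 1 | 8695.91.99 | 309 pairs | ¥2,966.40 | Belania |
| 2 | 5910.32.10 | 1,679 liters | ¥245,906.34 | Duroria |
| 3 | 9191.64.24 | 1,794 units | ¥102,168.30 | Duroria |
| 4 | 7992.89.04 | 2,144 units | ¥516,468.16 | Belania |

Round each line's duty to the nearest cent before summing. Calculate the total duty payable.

Line 1 (8695.91.99, Belania, 309 pairs, ¥2,966.40):
Base rate for 8695.91.99 is 21%.
Origin Belania qualifies under the Velara–Belania agreement and 8695.91.99 is covered: preferential rate Free applies instead.
Duty = ¥2,966.40 × 0% = ¥0.00.
Line 2 (5910.32.10, Duroria, 1,679 liters, ¥245,906.34):
Base rate for 5910.32.10 is 15% + ¥1.86/liter.
Duty = ¥245,906.34 × 15% + 1,679 × ¥1.86 = ¥40,008.89.
Line 3 (9191.64.24, Duroria, 1,794 units, ¥102,168.30):
Base rate for 9191.64.24 is 25.5%.
Additional duty on 9191.64.24 from Duroria: +13.5%. Applied ad valorem rate: 25.5% + 13.5% = 39%.
Duty = ¥102,168.30 × 39% = ¥39,845.64.
Line 4 (7992.89.04, Belania, 2,144 units, ¥516,468.16):
Base rate for 7992.89.04 is ¥5.98/unit.
Origin Belania is the FTA partner but 7992.89.04 is not on the preference list; base rate stands.
The additional-duty order on 7992.89.04 targets Duroria, not Belania; it does not apply.
Duty = 2,144 × ¥5.98 = ¥12,821.12.
Total = ¥0.00 + ¥40,008.89 + ¥39,845.64 + ¥12,821.12 = ¥92,675.65.

¥92,675.65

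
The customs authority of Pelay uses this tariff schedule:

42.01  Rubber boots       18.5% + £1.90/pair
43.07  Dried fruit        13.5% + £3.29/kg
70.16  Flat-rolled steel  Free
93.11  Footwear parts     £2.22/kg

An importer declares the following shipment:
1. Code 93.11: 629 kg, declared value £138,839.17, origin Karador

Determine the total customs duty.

£1,396.38

Line 1 (93.11, Karador, 629 kg, £138,839.17):
Base rate for 93.11 is £2.22/kg.
Duty = 629 × £2.22 = £1,396.38.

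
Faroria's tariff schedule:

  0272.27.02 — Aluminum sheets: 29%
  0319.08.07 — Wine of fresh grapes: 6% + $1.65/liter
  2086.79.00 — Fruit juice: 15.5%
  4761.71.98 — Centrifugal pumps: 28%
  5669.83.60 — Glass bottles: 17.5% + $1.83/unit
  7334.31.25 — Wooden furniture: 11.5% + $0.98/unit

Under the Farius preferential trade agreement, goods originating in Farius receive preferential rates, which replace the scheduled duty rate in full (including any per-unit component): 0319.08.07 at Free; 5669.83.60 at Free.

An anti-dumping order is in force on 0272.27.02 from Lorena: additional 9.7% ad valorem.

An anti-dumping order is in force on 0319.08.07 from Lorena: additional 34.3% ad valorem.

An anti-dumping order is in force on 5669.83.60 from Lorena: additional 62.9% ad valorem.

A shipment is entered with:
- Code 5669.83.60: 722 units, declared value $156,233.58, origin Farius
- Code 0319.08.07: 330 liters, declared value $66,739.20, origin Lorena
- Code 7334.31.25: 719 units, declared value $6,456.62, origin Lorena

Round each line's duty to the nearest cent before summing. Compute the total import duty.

Line 1 (5669.83.60, Farius, 722 units, $156,233.58):
Base rate for 5669.83.60 is 17.5% + $1.83/unit.
Origin Farius qualifies under the Faroria–Farius agreement and 5669.83.60 is covered: preferential rate Free applies instead.
The additional-duty order on 5669.83.60 targets Lorena, not Farius; it does not apply.
Duty = $156,233.58 × 0% = $0.00.
Line 2 (0319.08.07, Lorena, 330 liters, $66,739.20):
Base rate for 0319.08.07 is 6% + $1.65/liter.
0319.08.07 has an FTA preferential rate, but origin Lorena is not Farius; base rate stands.
Additional duty on 0319.08.07 from Lorena: +34.3%. Applied ad valorem rate: 6% + 34.3% = 40.3%.
Duty = $66,739.20 × 40.3% + 330 × $1.65 = $27,440.40.
Line 3 (7334.31.25, Lorena, 719 units, $6,456.62):
Base rate for 7334.31.25 is 11.5% + $0.98/unit.
Duty = $6,456.62 × 11.5% + 719 × $0.98 = $1,447.13.
Total = $0.00 + $27,440.40 + $1,447.13 = $28,887.53.

$28,887.53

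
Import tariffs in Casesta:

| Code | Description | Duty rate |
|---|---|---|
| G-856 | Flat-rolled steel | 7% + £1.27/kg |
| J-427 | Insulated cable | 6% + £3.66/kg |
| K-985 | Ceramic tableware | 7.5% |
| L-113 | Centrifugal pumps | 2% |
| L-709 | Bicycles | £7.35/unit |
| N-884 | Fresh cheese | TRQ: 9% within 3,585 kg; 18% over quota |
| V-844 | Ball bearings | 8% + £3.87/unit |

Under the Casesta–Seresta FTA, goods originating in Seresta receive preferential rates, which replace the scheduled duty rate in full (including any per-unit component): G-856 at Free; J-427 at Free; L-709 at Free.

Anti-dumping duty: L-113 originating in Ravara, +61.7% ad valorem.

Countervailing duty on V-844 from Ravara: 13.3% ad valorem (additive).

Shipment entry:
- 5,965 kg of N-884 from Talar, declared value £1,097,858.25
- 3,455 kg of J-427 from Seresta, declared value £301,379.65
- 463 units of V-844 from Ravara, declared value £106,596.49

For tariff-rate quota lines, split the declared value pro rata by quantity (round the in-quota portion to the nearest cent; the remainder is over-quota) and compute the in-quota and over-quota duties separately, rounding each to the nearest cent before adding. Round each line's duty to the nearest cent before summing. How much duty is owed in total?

Line 1 (N-884, Talar, 5,965 kg, £1,097,858.25):
Code N-884 is under a tariff-rate quota (threshold 3,585 kg). In-quota: 3,585 kg at 9%; over-quota: 2,380 kg at 18%.
Pro-rata value split: in-quota = £1,097,858.25 × 3,585/5,965 = £659,819.25; over-quota = £1,097,858.25 − £659,819.25 = £438,039.00.
In-quota duty = £659,819.25 × 9% = £59,383.73. Over-quota duty = £438,039.00 × 18% = £78,847.02.
Line duty = £59,383.73 + £78,847.02 = £138,230.75.
Line 2 (J-427, Seresta, 3,455 kg, £301,379.65):
Base rate for J-427 is 6% + £3.66/kg.
Origin Seresta qualifies under the Casesta–Seresta agreement and J-427 is covered: preferential rate Free applies instead.
Duty = £301,379.65 × 0% = £0.00.
Line 3 (V-844, Ravara, 463 units, £106,596.49):
Base rate for V-844 is 8% + £3.87/unit.
Additional duty on V-844 from Ravara: +13.3%. Applied ad valorem rate: 8% + 13.3% = 21.3%.
Duty = £106,596.49 × 21.3% + 463 × £3.87 = £24,496.86.
Total = £138,230.75 + £0.00 + £24,496.86 = £162,727.61.

£162,727.61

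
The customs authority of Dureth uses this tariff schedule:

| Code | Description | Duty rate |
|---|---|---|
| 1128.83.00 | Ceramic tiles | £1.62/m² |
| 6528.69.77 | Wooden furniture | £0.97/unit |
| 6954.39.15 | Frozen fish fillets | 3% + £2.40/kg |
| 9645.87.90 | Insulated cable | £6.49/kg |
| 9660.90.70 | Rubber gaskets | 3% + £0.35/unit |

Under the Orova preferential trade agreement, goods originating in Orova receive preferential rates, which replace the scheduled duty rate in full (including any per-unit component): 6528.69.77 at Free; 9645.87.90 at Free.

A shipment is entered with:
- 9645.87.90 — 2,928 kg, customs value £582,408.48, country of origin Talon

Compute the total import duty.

£19,002.72

Line 1 (9645.87.90, Talon, 2,928 kg, £582,408.48):
Base rate for 9645.87.90 is £6.49/kg.
9645.87.90 has an FTA preferential rate, but origin Talon is not Orova; base rate stands.
Duty = 2,928 × £6.49 = £19,002.72.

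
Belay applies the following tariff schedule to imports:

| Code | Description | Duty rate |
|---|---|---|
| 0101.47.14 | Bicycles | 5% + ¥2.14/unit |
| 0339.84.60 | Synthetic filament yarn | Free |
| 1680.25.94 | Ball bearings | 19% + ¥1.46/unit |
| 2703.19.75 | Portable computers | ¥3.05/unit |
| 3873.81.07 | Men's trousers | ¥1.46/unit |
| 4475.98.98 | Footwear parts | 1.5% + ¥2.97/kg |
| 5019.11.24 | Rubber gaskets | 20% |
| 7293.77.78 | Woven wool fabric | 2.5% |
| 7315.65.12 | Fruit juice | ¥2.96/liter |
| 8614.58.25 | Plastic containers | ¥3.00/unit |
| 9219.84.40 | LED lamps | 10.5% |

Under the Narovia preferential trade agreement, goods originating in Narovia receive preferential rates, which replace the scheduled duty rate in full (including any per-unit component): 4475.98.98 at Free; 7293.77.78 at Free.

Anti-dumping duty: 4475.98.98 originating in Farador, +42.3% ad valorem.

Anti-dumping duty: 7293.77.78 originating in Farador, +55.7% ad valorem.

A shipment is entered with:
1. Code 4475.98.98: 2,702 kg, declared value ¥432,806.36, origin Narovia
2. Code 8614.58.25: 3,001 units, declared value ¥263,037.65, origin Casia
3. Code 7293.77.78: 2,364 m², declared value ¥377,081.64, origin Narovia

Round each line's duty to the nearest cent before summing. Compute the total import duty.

¥9,003.00

Line 1 (4475.98.98, Narovia, 2,702 kg, ¥432,806.36):
Base rate for 4475.98.98 is 1.5% + ¥2.97/kg.
Origin Narovia qualifies under the Belay–Narovia agreement and 4475.98.98 is covered: preferential rate Free applies instead.
The additional-duty order on 4475.98.98 targets Farador, not Narovia; it does not apply.
Duty = ¥432,806.36 × 0% = ¥0.00.
Line 2 (8614.58.25, Casia, 3,001 units, ¥263,037.65):
Base rate for 8614.58.25 is ¥3.00/unit.
Duty = 3,001 × ¥3.00 = ¥9,003.00.
Line 3 (7293.77.78, Narovia, 2,364 m², ¥377,081.64):
Base rate for 7293.77.78 is 2.5%.
Origin Narovia qualifies under the Belay–Narovia agreement and 7293.77.78 is covered: preferential rate Free applies instead.
The additional-duty order on 7293.77.78 targets Farador, not Narovia; it does not apply.
Duty = ¥377,081.64 × 0% = ¥0.00.
Total = ¥0.00 + ¥9,003.00 + ¥0.00 = ¥9,003.00.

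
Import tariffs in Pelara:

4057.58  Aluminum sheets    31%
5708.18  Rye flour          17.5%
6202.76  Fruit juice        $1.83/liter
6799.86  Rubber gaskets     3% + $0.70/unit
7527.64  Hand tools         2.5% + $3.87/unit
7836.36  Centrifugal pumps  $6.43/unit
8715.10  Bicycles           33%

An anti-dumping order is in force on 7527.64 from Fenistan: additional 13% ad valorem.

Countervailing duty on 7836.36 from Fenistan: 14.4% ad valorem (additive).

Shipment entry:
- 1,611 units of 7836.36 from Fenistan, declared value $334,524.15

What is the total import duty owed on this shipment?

Line 1 (7836.36, Fenistan, 1,611 units, $334,524.15):
Base rate for 7836.36 is $6.43/unit.
Additional duty on 7836.36 from Fenistan: +14.4% ad valorem. Applied ad valorem rate = 14.4%.
Duty = $334,524.15 × 14.4% + 1,611 × $6.43 = $58,530.21.

$58,530.21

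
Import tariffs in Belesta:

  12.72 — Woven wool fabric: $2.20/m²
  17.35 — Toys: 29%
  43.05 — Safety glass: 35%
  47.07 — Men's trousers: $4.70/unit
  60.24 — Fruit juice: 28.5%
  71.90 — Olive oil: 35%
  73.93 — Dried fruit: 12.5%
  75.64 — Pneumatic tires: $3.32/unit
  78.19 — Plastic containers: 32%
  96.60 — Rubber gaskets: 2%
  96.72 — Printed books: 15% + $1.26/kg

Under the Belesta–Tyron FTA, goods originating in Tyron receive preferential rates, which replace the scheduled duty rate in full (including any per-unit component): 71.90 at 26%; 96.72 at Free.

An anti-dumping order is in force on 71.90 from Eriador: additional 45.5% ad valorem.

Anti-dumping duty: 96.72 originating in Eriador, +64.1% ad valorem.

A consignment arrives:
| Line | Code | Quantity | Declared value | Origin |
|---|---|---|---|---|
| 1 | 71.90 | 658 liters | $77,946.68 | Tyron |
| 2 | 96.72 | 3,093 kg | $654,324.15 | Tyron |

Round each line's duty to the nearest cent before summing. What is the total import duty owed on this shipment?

$20,266.14

Line 1 (71.90, Tyron, 658 liters, $77,946.68):
Base rate for 71.90 is 35%.
Origin Tyron qualifies under the Belesta–Tyron agreement and 71.90 is covered: preferential rate 26% applies instead.
The additional-duty order on 71.90 targets Eriador, not Tyron; it does not apply.
Duty = $77,946.68 × 26% = $20,266.14.
Line 2 (96.72, Tyron, 3,093 kg, $654,324.15):
Base rate for 96.72 is 15% + $1.26/kg.
Origin Tyron qualifies under the Belesta–Tyron agreement and 96.72 is covered: preferential rate Free applies instead.
The additional-duty order on 96.72 targets Eriador, not Tyron; it does not apply.
Duty = $654,324.15 × 0% = $0.00.
Total = $20,266.14 + $0.00 = $20,266.14.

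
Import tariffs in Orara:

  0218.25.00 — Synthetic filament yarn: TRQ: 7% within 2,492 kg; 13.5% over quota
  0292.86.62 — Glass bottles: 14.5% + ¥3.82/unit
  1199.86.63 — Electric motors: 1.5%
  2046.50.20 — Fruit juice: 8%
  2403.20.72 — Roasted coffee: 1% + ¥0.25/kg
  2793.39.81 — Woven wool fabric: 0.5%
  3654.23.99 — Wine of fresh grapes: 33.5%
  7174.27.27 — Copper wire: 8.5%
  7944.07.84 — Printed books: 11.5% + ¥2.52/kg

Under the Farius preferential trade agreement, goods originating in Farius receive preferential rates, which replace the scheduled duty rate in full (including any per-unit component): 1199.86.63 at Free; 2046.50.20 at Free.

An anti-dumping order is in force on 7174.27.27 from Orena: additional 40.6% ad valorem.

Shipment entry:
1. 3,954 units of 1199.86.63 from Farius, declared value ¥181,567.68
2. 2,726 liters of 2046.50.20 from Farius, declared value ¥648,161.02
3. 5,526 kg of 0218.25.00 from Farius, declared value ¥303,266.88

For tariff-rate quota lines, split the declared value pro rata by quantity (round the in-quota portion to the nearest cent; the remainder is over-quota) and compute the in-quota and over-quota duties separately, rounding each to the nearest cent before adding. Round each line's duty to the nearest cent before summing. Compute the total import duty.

¥32,051.57

Line 1 (1199.86.63, Farius, 3,954 units, ¥181,567.68):
Base rate for 1199.86.63 is 1.5%.
Origin Farius qualifies under the Orara–Farius agreement and 1199.86.63 is covered: preferential rate Free applies instead.
Duty = ¥181,567.68 × 0% = ¥0.00.
Line 2 (2046.50.20, Farius, 2,726 liters, ¥648,161.02):
Base rate for 2046.50.20 is 8%.
Origin Farius qualifies under the Orara–Farius agreement and 2046.50.20 is covered: preferential rate Free applies instead.
Duty = ¥648,161.02 × 0% = ¥0.00.
Line 3 (0218.25.00, Farius, 5,526 kg, ¥303,266.88):
Code 0218.25.00 is under a tariff-rate quota (threshold 2,492 kg). In-quota: 2,492 kg at 7%; over-quota: 3,034 kg at 13.5%.
Pro-rata value split: in-quota = ¥303,266.88 × 2,492/5,526 = ¥136,760.96; over-quota = ¥303,266.88 − ¥136,760.96 = ¥166,505.92.
In-quota duty = ¥136,760.96 × 7% = ¥9,573.27. Over-quota duty = ¥166,505.92 × 13.5% = ¥22,478.30.
Line duty = ¥9,573.27 + ¥22,478.30 = ¥32,051.57.
Total = ¥0.00 + ¥0.00 + ¥32,051.57 = ¥32,051.57.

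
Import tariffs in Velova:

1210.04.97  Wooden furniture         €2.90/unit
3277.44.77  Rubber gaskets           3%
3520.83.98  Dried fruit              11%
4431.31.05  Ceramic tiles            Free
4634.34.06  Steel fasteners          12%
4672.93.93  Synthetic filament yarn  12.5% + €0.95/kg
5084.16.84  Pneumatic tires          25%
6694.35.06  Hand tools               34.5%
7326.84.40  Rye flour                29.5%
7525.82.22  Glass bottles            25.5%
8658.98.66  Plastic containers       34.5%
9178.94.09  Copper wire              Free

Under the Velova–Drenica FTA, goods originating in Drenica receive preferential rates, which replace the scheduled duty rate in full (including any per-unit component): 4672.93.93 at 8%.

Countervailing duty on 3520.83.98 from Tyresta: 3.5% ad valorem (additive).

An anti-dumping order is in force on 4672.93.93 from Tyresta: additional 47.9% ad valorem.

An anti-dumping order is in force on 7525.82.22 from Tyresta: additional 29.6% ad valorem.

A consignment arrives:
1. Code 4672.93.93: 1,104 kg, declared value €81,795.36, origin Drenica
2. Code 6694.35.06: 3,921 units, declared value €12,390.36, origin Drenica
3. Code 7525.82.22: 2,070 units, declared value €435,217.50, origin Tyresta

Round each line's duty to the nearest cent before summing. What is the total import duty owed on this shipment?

€250,623.14

Line 1 (4672.93.93, Drenica, 1,104 kg, €81,795.36):
Base rate for 4672.93.93 is 12.5% + €0.95/kg.
Origin Drenica qualifies under the Velova–Drenica agreement and 4672.93.93 is covered: preferential rate 8% applies instead.
The additional-duty order on 4672.93.93 targets Tyresta, not Drenica; it does not apply.
Duty = €81,795.36 × 8% = €6,543.63.
Line 2 (6694.35.06, Drenica, 3,921 units, €12,390.36):
Base rate for 6694.35.06 is 34.5%.
Origin Drenica is the FTA partner but 6694.35.06 is not on the preference list; base rate stands.
Duty = €12,390.36 × 34.5% = €4,274.67.
Line 3 (7525.82.22, Tyresta, 2,070 units, €435,217.50):
Base rate for 7525.82.22 is 25.5%.
Additional duty on 7525.82.22 from Tyresta: +29.6%. Applied ad valorem rate: 25.5% + 29.6% = 55.1%.
Duty = €435,217.50 × 55.1% = €239,804.84.
Total = €6,543.63 + €4,274.67 + €239,804.84 = €250,623.14.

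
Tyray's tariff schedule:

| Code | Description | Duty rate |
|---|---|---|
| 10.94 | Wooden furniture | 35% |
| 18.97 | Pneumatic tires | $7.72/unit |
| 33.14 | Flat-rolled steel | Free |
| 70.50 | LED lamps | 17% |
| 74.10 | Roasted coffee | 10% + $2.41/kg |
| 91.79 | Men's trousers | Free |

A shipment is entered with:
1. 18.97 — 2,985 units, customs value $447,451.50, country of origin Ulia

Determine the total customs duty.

$23,044.20

Line 1 (18.97, Ulia, 2,985 units, $447,451.50):
Base rate for 18.97 is $7.72/unit.
Duty = 2,985 × $7.72 = $23,044.20.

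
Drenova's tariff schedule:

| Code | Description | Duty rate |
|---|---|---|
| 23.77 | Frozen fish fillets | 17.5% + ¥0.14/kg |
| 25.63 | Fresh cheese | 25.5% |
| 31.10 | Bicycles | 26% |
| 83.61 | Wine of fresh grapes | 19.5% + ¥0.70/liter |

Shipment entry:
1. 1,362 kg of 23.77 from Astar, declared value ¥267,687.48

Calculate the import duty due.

¥47,035.99

Line 1 (23.77, Astar, 1,362 kg, ¥267,687.48):
Base rate for 23.77 is 17.5% + ¥0.14/kg.
Duty = ¥267,687.48 × 17.5% + 1,362 × ¥0.14 = ¥47,035.99.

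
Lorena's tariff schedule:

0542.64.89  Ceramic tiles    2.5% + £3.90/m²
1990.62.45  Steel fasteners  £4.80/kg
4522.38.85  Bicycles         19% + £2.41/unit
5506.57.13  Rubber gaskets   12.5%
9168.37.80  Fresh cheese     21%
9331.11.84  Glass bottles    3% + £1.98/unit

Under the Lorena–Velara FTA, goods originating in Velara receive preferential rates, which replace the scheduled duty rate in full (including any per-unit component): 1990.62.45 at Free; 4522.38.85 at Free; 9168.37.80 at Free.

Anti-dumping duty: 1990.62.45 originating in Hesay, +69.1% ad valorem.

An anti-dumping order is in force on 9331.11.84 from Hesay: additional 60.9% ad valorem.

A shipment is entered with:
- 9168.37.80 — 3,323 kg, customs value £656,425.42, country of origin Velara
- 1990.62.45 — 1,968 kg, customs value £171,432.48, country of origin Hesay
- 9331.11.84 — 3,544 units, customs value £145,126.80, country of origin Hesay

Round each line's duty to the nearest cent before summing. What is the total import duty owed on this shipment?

Line 1 (9168.37.80, Velara, 3,323 kg, £656,425.42):
Base rate for 9168.37.80 is 21%.
Origin Velara qualifies under the Lorena–Velara agreement and 9168.37.80 is covered: preferential rate Free applies instead.
Duty = £656,425.42 × 0% = £0.00.
Line 2 (1990.62.45, Hesay, 1,968 kg, £171,432.48):
Base rate for 1990.62.45 is £4.80/kg.
1990.62.45 has an FTA preferential rate, but origin Hesay is not Velara; base rate stands.
Additional duty on 1990.62.45 from Hesay: +69.1% ad valorem. Applied ad valorem rate = 69.1%.
Duty = £171,432.48 × 69.1% + 1,968 × £4.80 = £127,906.24.
Line 3 (9331.11.84, Hesay, 3,544 units, £145,126.80):
Base rate for 9331.11.84 is 3% + £1.98/unit.
Additional duty on 9331.11.84 from Hesay: +60.9%. Applied ad valorem rate: 3% + 60.9% = 63.9%.
Duty = £145,126.80 × 63.9% + 3,544 × £1.98 = £99,753.15.
Total = £0.00 + £127,906.24 + £99,753.15 = £227,659.39.

£227,659.39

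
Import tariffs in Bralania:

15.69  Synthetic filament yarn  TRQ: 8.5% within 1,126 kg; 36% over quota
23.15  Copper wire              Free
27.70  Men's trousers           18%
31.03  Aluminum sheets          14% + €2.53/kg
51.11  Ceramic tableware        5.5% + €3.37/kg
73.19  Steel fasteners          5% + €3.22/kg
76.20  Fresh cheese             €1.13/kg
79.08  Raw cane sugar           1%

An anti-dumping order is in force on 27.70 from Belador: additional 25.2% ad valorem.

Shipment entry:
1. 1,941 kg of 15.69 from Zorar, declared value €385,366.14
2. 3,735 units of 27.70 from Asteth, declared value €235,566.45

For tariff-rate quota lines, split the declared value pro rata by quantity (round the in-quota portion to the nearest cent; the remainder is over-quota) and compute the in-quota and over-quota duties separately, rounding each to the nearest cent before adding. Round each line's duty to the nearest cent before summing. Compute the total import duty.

Line 1 (15.69, Zorar, 1,941 kg, €385,366.14):
Code 15.69 is under a tariff-rate quota (threshold 1,126 kg). In-quota: 1,126 kg at 8.5%; over-quota: 815 kg at 36%.
Pro-rata value split: in-quota = €385,366.14 × 1,126/1,941 = €223,556.04; over-quota = €385,366.14 − €223,556.04 = €161,810.10.
In-quota duty = €223,556.04 × 8.5% = €19,002.26. Over-quota duty = €161,810.10 × 36% = €58,251.64.
Line duty = €19,002.26 + €58,251.64 = €77,253.90.
Line 2 (27.70, Asteth, 3,735 units, €235,566.45):
Base rate for 27.70 is 18%.
The additional-duty order on 27.70 targets Belador, not Asteth; it does not apply.
Duty = €235,566.45 × 18% = €42,401.96.
Total = €77,253.90 + €42,401.96 = €119,655.86.

€119,655.86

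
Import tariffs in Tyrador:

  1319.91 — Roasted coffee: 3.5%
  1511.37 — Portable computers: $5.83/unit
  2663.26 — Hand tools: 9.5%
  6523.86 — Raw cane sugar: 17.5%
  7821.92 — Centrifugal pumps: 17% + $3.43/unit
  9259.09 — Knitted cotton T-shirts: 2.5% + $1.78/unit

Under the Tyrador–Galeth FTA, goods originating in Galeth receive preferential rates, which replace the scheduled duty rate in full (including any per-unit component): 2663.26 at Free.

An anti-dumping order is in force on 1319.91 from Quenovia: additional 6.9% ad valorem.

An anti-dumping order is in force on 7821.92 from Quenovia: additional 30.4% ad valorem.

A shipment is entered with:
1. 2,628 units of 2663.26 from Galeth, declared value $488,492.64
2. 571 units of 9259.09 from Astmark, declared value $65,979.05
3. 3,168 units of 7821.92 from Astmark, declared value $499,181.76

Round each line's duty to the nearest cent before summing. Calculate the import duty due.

$98,393.00

Line 1 (2663.26, Galeth, 2,628 units, $488,492.64):
Base rate for 2663.26 is 9.5%.
Origin Galeth qualifies under the Tyrador–Galeth agreement and 2663.26 is covered: preferential rate Free applies instead.
Duty = $488,492.64 × 0% = $0.00.
Line 2 (9259.09, Astmark, 571 units, $65,979.05):
Base rate for 9259.09 is 2.5% + $1.78/unit.
Duty = $65,979.05 × 2.5% + 571 × $1.78 = $2,665.86.
Line 3 (7821.92, Astmark, 3,168 units, $499,181.76):
Base rate for 7821.92 is 17% + $3.43/unit.
The additional-duty order on 7821.92 targets Quenovia, not Astmark; it does not apply.
Duty = $499,181.76 × 17% + 3,168 × $3.43 = $95,727.14.
Total = $0.00 + $2,665.86 + $95,727.14 = $98,393.00.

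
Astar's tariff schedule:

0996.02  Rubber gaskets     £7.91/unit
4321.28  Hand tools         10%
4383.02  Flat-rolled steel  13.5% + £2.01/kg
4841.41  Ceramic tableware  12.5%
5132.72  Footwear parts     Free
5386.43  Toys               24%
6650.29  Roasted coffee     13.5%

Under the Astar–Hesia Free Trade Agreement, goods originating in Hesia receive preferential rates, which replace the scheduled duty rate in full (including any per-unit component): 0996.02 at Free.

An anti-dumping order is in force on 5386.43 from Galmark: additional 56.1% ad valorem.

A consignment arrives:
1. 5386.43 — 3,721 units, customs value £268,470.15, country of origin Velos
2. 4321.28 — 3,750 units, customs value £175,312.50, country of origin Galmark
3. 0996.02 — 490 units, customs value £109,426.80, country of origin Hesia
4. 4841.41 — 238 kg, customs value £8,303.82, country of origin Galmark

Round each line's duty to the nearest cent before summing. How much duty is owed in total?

£83,002.07

Line 1 (5386.43, Velos, 3,721 units, £268,470.15):
Base rate for 5386.43 is 24%.
The additional-duty order on 5386.43 targets Galmark, not Velos; it does not apply.
Duty = £268,470.15 × 24% = £64,432.84.
Line 2 (4321.28, Galmark, 3,750 units, £175,312.50):
Base rate for 4321.28 is 10%.
Duty = £175,312.50 × 10% = £17,531.25.
Line 3 (0996.02, Hesia, 490 units, £109,426.80):
Base rate for 0996.02 is £7.91/unit.
Origin Hesia qualifies under the Astar–Hesia agreement and 0996.02 is covered: preferential rate Free applies instead.
Duty = £109,426.80 × 0% = £0.00.
Line 4 (4841.41, Galmark, 238 kg, £8,303.82):
Base rate for 4841.41 is 12.5%.
Duty = £8,303.82 × 12.5% = £1,037.98.
Total = £64,432.84 + £17,531.25 + £0.00 + £1,037.98 = £83,002.07.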